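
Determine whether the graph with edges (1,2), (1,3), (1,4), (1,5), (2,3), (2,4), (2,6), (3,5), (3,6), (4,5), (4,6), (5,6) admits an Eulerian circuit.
Yes (the graph is connected and all 6 vertices have even degree)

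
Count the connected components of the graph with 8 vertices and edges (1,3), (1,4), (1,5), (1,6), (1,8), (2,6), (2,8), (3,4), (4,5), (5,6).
2 (components: {1, 2, 3, 4, 5, 6, 8}, {7})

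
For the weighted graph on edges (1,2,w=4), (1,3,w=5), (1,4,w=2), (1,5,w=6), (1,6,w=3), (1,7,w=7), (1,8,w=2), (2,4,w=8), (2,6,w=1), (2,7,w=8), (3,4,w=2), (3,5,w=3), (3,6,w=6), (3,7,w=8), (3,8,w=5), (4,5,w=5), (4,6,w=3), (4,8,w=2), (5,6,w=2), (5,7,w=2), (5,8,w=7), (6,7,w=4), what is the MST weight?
14 (MST edges: (1,4,w=2), (1,6,w=3), (1,8,w=2), (2,6,w=1), (3,4,w=2), (5,6,w=2), (5,7,w=2); sum of weights 2 + 3 + 2 + 1 + 2 + 2 + 2 = 14)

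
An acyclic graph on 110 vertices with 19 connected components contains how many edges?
91 (Each of the 19 component trees on V_i vertices has V_i - 1 edges; summing gives V - C = 110 - 19 = 91)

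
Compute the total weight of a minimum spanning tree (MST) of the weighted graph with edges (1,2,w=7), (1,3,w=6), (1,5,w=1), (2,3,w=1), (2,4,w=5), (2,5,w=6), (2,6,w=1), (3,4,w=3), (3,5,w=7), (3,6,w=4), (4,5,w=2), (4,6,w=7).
8 (MST edges: (1,5,w=1), (2,3,w=1), (2,6,w=1), (3,4,w=3), (4,5,w=2); sum of weights 1 + 1 + 1 + 3 + 2 = 8)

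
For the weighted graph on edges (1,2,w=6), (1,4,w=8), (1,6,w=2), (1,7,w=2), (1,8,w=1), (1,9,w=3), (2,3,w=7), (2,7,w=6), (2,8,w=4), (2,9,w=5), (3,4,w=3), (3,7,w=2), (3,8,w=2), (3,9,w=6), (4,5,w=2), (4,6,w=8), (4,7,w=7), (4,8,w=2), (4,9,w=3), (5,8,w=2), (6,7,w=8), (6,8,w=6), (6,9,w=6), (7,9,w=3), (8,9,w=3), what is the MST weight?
18 (MST edges: (1,6,w=2), (1,7,w=2), (1,8,w=1), (1,9,w=3), (2,8,w=4), (3,7,w=2), (4,5,w=2), (4,8,w=2); sum of weights 2 + 2 + 1 + 3 + 4 + 2 + 2 + 2 = 18)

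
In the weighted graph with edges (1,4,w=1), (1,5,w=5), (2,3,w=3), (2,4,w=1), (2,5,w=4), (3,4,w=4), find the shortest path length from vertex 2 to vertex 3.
3 (path: 2 -> 3; weights 3 = 3)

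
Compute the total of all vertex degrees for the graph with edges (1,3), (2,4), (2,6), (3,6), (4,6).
10 (handshake: sum of degrees = 2|E| = 2 x 5 = 10)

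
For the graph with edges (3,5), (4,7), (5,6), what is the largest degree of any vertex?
2 (attained at vertex 5)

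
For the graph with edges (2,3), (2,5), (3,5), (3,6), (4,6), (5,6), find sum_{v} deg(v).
12 (handshake: sum of degrees = 2|E| = 2 x 6 = 12)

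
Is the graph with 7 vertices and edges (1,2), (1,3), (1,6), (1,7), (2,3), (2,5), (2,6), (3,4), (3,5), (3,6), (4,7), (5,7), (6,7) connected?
Yes (BFS from 1 visits [1, 2, 3, 6, 7, 5, 4] — all 7 vertices reached)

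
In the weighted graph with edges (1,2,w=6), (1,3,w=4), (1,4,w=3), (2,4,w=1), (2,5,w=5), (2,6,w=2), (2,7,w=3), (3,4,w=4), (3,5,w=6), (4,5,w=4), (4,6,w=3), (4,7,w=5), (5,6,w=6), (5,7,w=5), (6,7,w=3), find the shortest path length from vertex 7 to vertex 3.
8 (path: 7 -> 2 -> 4 -> 3; weights 3 + 1 + 4 = 8)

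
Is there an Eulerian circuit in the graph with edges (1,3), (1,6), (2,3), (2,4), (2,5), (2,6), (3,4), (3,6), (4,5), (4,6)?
Yes (the graph is connected and all 6 vertices have even degree)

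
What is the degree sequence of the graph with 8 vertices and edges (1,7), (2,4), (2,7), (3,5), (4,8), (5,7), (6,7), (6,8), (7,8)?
[5, 3, 2, 2, 2, 2, 1, 1] (degrees: deg(1)=1, deg(2)=2, deg(3)=1, deg(4)=2, deg(5)=2, deg(6)=2, deg(7)=5, deg(8)=3)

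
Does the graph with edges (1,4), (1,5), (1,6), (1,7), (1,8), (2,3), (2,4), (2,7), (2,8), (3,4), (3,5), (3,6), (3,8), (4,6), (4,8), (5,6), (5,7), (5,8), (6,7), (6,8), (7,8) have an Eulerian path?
No (6 vertices have odd degree: {1, 3, 4, 5, 7, 8}; Eulerian path requires 0 or 2)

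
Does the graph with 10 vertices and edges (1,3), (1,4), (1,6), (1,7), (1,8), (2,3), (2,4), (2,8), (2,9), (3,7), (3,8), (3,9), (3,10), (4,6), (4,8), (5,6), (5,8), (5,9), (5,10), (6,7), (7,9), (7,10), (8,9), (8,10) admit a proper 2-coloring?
No (odd cycle of length 3: 4 -> 1 -> 6 -> 4)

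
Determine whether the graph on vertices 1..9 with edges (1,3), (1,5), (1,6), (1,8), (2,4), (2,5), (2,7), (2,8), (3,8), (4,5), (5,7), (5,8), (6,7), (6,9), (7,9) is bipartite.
No (odd cycle of length 3: 5 -> 1 -> 8 -> 5)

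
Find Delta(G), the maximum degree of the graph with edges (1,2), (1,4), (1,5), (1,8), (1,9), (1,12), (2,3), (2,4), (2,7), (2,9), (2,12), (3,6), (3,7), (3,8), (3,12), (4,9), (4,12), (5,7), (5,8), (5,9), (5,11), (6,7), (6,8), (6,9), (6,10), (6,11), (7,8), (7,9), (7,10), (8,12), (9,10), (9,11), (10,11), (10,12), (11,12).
8 (attained at vertex 9)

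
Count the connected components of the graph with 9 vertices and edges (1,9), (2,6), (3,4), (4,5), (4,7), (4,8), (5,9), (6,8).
1 (components: {1, 2, 3, 4, 5, 6, 7, 8, 9})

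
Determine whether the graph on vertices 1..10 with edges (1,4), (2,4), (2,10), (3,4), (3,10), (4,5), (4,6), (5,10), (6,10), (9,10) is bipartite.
Yes. Partition: {1, 2, 3, 5, 6, 7, 8, 9}, {4, 10}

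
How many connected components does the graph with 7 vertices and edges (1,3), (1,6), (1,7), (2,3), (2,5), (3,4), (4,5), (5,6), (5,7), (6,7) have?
1 (components: {1, 2, 3, 4, 5, 6, 7})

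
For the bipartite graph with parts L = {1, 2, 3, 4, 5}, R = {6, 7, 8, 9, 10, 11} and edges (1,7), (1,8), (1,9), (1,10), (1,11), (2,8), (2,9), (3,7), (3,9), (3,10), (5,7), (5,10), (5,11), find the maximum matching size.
4 (matching: (1,11), (2,8), (3,9), (5,10); upper bound min(|L|,|R|) = min(5,6) = 5)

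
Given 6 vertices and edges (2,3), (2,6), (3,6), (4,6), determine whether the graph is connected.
No, it has 3 components: {1}, {2, 3, 4, 6}, {5}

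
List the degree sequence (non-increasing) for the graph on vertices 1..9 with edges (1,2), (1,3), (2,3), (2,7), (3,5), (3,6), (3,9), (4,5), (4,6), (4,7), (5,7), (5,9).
[5, 4, 3, 3, 3, 2, 2, 2, 0] (degrees: deg(1)=2, deg(2)=3, deg(3)=5, deg(4)=3, deg(5)=4, deg(6)=2, deg(7)=3, deg(8)=0, deg(9)=2)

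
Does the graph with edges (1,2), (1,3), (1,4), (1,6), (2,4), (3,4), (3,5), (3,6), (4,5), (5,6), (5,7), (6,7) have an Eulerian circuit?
Yes (the graph is connected and all 7 vertices have even degree)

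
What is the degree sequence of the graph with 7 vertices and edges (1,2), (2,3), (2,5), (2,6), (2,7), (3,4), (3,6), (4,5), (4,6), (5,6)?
[5, 4, 3, 3, 3, 1, 1] (degrees: deg(1)=1, deg(2)=5, deg(3)=3, deg(4)=3, deg(5)=3, deg(6)=4, deg(7)=1)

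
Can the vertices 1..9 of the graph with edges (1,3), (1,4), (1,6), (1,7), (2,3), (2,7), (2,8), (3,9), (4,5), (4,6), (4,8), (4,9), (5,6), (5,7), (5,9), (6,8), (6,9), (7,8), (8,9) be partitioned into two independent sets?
No (odd cycle of length 3: 4 -> 1 -> 6 -> 4)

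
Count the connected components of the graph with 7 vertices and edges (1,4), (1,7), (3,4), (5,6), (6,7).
2 (components: {1, 3, 4, 5, 6, 7}, {2})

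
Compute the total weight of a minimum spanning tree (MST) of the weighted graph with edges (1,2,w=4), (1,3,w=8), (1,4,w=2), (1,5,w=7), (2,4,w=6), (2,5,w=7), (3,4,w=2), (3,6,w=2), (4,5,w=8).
17 (MST edges: (1,2,w=4), (1,4,w=2), (1,5,w=7), (3,4,w=2), (3,6,w=2); sum of weights 4 + 2 + 7 + 2 + 2 = 17)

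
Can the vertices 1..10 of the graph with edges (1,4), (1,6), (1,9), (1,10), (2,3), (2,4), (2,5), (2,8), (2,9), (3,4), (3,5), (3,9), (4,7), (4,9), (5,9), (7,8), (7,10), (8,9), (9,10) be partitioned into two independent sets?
No (odd cycle of length 3: 4 -> 1 -> 9 -> 4)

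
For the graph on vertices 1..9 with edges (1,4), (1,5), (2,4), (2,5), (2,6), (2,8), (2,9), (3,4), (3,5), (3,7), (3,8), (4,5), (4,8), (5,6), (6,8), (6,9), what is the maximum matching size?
4 (matching: (2,9), (3,7), (4,8), (5,6); upper bound floor(n/2) = floor(9/2) = 4)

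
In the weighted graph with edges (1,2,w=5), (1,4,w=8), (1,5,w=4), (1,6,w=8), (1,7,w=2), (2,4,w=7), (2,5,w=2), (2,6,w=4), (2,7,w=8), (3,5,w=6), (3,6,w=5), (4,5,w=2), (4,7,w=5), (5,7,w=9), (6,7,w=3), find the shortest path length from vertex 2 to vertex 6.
4 (path: 2 -> 6; weights 4 = 4)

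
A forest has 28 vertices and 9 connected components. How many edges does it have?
19 (Each of the 9 component trees on V_i vertices has V_i - 1 edges; summing gives V - C = 28 - 9 = 19)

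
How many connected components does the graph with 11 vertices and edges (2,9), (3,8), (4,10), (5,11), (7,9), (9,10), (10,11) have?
4 (components: {1}, {2, 4, 5, 7, 9, 10, 11}, {3, 8}, {6})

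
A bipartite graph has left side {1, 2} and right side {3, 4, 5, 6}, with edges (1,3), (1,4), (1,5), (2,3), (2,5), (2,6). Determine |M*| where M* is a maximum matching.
2 (matching: (1,5), (2,6); upper bound min(|L|,|R|) = min(2,4) = 2)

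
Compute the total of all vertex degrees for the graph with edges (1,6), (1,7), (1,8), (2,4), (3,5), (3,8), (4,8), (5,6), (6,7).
18 (handshake: sum of degrees = 2|E| = 2 x 9 = 18)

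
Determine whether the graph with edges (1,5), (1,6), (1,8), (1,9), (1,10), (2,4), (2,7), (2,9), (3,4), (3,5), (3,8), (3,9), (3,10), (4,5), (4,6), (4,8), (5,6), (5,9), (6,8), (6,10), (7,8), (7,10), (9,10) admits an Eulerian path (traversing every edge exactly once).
No (10 vertices have odd degree: {1, 2, 3, 4, 5, 6, 7, 8, 9, 10}; Eulerian path requires 0 or 2)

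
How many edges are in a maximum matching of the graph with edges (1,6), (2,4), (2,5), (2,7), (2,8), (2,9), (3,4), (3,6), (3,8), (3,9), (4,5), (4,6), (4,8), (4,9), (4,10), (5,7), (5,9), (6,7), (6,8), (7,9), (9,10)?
5 (matching: (1,6), (2,9), (3,8), (4,10), (5,7); upper bound floor(n/2) = floor(10/2) = 5)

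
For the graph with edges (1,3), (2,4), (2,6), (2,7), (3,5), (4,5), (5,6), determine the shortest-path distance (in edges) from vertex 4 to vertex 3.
2 (path: 4 -> 5 -> 3, 2 edges)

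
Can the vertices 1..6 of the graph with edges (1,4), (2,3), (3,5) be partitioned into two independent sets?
Yes. Partition: {1, 2, 5, 6}, {3, 4}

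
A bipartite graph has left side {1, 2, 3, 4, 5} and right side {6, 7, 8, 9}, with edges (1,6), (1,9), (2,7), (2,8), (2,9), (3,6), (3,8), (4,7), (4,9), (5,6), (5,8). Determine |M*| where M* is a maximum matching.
4 (matching: (1,9), (2,8), (3,6), (4,7); upper bound min(|L|,|R|) = min(5,4) = 4)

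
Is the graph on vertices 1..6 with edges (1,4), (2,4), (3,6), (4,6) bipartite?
Yes. Partition: {1, 2, 5, 6}, {3, 4}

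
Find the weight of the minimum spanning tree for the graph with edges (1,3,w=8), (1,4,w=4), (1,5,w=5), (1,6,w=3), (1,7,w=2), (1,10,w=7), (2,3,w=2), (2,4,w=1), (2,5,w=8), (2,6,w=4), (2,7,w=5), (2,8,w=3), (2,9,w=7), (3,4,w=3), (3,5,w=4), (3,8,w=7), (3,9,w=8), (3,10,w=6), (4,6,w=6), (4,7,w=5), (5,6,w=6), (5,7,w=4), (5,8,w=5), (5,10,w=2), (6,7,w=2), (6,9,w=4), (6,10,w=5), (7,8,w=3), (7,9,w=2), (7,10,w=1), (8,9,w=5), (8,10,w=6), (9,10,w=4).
18 (MST edges: (1,7,w=2), (2,3,w=2), (2,4,w=1), (2,8,w=3), (5,10,w=2), (6,7,w=2), (7,8,w=3), (7,9,w=2), (7,10,w=1); sum of weights 2 + 2 + 1 + 3 + 2 + 2 + 3 + 2 + 1 = 18)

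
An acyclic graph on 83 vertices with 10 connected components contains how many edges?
73 (Each of the 10 component trees on V_i vertices has V_i - 1 edges; summing gives V - C = 83 - 10 = 73)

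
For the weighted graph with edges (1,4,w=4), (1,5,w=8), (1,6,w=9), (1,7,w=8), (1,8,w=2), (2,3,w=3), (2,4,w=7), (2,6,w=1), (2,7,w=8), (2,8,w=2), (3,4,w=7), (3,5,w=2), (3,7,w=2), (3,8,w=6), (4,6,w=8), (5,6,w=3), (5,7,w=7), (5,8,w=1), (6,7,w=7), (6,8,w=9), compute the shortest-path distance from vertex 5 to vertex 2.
3 (path: 5 -> 8 -> 2; weights 1 + 2 = 3)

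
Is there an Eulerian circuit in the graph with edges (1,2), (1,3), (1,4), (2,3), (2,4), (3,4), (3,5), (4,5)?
No (2 vertices have odd degree: {1, 2}; Eulerian circuit requires 0)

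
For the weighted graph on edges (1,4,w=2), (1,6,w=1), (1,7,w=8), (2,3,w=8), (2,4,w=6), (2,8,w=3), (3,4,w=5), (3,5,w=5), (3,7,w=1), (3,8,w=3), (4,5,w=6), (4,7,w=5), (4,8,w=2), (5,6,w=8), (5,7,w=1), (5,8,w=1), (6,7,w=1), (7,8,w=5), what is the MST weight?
10 (MST edges: (1,4,w=2), (1,6,w=1), (2,8,w=3), (3,7,w=1), (5,7,w=1), (5,8,w=1), (6,7,w=1); sum of weights 2 + 1 + 3 + 1 + 1 + 1 + 1 = 10)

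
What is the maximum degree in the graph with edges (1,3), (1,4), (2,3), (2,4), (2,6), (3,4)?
3 (attained at vertices 2, 3, 4)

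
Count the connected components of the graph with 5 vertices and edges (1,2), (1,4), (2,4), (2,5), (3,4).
1 (components: {1, 2, 3, 4, 5})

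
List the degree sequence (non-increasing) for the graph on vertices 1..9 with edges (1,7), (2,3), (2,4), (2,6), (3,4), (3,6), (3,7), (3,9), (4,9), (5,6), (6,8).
[5, 4, 3, 3, 2, 2, 1, 1, 1] (degrees: deg(1)=1, deg(2)=3, deg(3)=5, deg(4)=3, deg(5)=1, deg(6)=4, deg(7)=2, deg(8)=1, deg(9)=2)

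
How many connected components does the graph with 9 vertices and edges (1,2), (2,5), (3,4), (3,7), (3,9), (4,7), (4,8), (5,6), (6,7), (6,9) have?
1 (components: {1, 2, 3, 4, 5, 6, 7, 8, 9})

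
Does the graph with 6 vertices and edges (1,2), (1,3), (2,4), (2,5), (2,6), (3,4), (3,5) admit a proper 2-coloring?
Yes. Partition: {1, 4, 5, 6}, {2, 3}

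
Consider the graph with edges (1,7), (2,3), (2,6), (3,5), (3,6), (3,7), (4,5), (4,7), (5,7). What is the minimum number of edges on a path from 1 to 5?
2 (path: 1 -> 7 -> 5, 2 edges)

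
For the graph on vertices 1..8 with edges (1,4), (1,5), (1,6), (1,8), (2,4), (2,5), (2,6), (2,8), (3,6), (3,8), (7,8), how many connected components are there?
1 (components: {1, 2, 3, 4, 5, 6, 7, 8})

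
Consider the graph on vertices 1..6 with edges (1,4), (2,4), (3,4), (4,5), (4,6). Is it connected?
Yes (BFS from 1 visits [1, 4, 2, 3, 5, 6] — all 6 vertices reached)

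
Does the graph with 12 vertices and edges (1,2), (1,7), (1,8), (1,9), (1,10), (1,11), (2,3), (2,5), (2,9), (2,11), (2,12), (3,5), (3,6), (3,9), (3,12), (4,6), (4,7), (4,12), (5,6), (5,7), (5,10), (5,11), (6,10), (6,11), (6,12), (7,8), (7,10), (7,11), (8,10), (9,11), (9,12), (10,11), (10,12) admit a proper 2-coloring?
No (odd cycle of length 3: 11 -> 1 -> 2 -> 11)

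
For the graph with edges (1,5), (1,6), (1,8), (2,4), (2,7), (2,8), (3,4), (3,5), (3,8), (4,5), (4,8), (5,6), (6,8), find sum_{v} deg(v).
26 (handshake: sum of degrees = 2|E| = 2 x 13 = 26)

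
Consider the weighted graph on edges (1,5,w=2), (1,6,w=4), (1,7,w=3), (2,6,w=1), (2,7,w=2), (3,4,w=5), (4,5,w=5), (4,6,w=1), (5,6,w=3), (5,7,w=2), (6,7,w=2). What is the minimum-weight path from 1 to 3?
10 (path: 1 -> 6 -> 4 -> 3; weights 4 + 1 + 5 = 10)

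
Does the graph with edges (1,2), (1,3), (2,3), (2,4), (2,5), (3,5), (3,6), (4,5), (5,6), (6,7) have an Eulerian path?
Yes (the graph is connected and exactly 2 vertices have odd degree: {6, 7}; any Eulerian path must start and end at those)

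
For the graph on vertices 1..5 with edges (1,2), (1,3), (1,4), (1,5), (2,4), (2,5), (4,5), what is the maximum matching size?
2 (matching: (1,3), (4,5); upper bound floor(n/2) = floor(5/2) = 2)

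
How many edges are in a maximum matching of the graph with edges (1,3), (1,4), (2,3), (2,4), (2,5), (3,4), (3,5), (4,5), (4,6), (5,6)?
3 (matching: (1,3), (2,5), (4,6); upper bound floor(n/2) = floor(6/2) = 3)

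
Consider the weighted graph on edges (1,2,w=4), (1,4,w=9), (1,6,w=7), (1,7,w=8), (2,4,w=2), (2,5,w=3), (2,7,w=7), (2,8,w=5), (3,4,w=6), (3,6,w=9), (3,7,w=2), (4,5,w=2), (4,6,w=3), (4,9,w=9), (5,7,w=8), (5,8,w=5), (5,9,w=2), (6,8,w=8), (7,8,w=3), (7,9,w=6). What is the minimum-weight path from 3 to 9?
8 (path: 3 -> 7 -> 9; weights 2 + 6 = 8)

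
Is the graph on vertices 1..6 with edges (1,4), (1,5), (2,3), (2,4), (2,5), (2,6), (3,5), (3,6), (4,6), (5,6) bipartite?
No (odd cycle of length 3: 2 -> 4 -> 6 -> 2)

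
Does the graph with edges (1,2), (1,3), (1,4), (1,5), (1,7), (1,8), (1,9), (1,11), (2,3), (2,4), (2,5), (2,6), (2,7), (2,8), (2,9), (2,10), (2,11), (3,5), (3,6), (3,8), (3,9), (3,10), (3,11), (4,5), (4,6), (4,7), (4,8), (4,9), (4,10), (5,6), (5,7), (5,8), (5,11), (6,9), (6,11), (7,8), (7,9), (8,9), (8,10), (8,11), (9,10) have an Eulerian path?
Yes (the graph is connected and exactly 2 vertices have odd degree: {8, 10}; any Eulerian path must start and end at those)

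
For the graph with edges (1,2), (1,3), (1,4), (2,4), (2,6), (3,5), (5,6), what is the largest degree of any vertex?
3 (attained at vertices 1, 2)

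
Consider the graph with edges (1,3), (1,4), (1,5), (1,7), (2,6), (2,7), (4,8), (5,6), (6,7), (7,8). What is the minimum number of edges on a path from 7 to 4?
2 (path: 7 -> 8 -> 4, 2 edges)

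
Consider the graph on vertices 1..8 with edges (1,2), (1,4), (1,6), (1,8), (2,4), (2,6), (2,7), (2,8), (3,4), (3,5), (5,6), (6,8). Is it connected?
Yes (BFS from 1 visits [1, 2, 4, 6, 8, 7, 3, 5] — all 8 vertices reached)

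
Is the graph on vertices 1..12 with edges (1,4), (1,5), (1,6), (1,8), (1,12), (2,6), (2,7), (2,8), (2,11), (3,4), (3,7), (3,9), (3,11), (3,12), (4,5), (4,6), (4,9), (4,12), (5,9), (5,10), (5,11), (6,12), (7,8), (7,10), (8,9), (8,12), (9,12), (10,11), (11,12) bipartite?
No (odd cycle of length 3: 12 -> 1 -> 4 -> 12)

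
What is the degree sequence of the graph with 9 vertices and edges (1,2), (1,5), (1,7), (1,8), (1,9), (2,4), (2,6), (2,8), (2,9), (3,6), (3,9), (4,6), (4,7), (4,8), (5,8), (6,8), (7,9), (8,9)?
[6, 5, 5, 5, 4, 4, 3, 2, 2] (degrees: deg(1)=5, deg(2)=5, deg(3)=2, deg(4)=4, deg(5)=2, deg(6)=4, deg(7)=3, deg(8)=6, deg(9)=5)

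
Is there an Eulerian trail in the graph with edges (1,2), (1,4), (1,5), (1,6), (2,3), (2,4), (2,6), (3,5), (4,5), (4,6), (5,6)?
Yes — and in fact it has an Eulerian circuit (the graph is connected and all 6 vertices have even degree)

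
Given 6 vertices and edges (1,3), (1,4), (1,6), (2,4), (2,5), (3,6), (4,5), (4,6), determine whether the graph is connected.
Yes (BFS from 1 visits [1, 3, 4, 6, 2, 5] — all 6 vertices reached)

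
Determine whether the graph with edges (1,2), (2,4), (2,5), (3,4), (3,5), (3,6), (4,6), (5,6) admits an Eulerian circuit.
No (6 vertices have odd degree: {1, 2, 3, 4, 5, 6}; Eulerian circuit requires 0)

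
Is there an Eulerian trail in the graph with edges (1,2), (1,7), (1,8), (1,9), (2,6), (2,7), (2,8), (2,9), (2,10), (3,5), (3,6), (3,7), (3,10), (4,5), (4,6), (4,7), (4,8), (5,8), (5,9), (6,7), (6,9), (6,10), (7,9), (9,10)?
Yes — and in fact it has an Eulerian circuit (the graph is connected and all 10 vertices have even degree)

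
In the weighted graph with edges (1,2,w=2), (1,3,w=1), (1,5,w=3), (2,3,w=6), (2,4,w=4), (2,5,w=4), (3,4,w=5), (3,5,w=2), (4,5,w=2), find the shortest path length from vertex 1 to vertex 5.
3 (path: 1 -> 5; weights 3 = 3)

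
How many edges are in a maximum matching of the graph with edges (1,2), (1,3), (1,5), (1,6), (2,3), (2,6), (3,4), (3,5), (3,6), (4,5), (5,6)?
3 (matching: (1,5), (2,6), (3,4); upper bound floor(n/2) = floor(6/2) = 3)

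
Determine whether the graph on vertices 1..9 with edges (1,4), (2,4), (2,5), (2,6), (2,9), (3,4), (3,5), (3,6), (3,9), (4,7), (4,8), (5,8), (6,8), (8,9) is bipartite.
Yes. Partition: {1, 2, 3, 7, 8}, {4, 5, 6, 9}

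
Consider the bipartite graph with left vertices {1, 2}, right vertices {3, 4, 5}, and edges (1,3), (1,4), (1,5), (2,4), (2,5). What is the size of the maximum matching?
2 (matching: (1,5), (2,4); upper bound min(|L|,|R|) = min(2,3) = 2)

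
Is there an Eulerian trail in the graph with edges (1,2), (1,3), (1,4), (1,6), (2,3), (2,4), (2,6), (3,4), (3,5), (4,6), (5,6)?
Yes — and in fact it has an Eulerian circuit (the graph is connected and all 6 vertices have even degree)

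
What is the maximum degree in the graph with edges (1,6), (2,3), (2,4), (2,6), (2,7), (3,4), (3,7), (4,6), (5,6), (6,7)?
5 (attained at vertex 6)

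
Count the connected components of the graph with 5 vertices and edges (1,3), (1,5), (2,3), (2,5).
2 (components: {1, 2, 3, 5}, {4})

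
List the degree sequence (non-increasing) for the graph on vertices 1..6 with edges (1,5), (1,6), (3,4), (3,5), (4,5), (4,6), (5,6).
[4, 3, 3, 2, 2, 0] (degrees: deg(1)=2, deg(2)=0, deg(3)=2, deg(4)=3, deg(5)=4, deg(6)=3)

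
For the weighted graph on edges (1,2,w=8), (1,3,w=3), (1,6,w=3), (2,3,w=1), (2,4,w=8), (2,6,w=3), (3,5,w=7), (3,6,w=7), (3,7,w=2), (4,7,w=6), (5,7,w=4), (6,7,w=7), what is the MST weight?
19 (MST edges: (1,3,w=3), (1,6,w=3), (2,3,w=1), (3,7,w=2), (4,7,w=6), (5,7,w=4); sum of weights 3 + 3 + 1 + 2 + 6 + 4 = 19)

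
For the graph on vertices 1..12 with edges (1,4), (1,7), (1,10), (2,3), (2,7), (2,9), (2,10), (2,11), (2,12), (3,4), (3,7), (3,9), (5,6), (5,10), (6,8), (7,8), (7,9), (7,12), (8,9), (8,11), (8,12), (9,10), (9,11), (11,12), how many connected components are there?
1 (components: {1, 2, 3, 4, 5, 6, 7, 8, 9, 10, 11, 12})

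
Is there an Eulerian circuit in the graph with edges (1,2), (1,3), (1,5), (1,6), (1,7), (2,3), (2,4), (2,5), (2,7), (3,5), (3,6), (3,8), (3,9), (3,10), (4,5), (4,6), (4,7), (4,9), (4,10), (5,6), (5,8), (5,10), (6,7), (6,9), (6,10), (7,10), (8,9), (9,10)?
No (8 vertices have odd degree: {1, 2, 3, 5, 6, 7, 8, 9}; Eulerian circuit requires 0)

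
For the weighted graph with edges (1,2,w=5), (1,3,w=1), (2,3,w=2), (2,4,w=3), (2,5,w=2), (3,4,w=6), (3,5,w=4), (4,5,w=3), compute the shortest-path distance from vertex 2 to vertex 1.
3 (path: 2 -> 3 -> 1; weights 2 + 1 = 3)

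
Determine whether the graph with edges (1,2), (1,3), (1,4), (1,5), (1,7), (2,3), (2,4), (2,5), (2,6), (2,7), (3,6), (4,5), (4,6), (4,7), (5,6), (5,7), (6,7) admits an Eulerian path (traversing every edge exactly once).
No (6 vertices have odd degree: {1, 3, 4, 5, 6, 7}; Eulerian path requires 0 or 2)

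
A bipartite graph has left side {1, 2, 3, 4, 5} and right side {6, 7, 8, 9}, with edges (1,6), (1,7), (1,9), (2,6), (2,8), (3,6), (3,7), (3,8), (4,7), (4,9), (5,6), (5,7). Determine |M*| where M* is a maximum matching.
4 (matching: (1,9), (2,8), (3,7), (5,6); upper bound min(|L|,|R|) = min(5,4) = 4)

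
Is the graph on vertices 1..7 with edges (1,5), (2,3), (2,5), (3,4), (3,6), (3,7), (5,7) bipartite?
Yes. Partition: {1, 2, 4, 6, 7}, {3, 5}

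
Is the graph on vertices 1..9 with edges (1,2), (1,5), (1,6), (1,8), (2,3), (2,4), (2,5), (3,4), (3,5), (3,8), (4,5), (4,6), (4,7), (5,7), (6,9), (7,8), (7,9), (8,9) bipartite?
No (odd cycle of length 3: 5 -> 1 -> 2 -> 5)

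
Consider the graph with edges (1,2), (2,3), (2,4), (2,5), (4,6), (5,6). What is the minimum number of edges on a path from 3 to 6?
3 (path: 3 -> 2 -> 4 -> 6, 3 edges)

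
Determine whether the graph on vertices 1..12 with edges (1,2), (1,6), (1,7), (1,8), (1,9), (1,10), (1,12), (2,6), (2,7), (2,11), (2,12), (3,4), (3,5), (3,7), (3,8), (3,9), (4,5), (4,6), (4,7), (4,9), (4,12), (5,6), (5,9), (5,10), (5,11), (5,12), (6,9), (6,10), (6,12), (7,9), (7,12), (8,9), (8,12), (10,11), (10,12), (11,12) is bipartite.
No (odd cycle of length 3: 6 -> 1 -> 2 -> 6)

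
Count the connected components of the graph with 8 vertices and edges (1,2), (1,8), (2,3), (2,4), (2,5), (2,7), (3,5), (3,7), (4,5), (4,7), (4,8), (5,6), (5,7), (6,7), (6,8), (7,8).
1 (components: {1, 2, 3, 4, 5, 6, 7, 8})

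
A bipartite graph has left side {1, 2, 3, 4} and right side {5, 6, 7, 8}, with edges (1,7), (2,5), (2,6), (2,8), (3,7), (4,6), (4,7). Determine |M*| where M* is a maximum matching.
3 (matching: (1,7), (2,8), (4,6); upper bound min(|L|,|R|) = min(4,4) = 4)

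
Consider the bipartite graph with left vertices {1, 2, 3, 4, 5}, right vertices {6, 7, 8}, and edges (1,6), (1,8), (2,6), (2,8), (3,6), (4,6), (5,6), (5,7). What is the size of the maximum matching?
3 (matching: (1,8), (2,6), (5,7); upper bound min(|L|,|R|) = min(5,3) = 3)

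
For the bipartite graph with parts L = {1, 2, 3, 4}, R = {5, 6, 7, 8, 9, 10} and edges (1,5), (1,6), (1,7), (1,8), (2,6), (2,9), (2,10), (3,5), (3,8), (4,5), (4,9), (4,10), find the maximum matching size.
4 (matching: (1,7), (2,10), (3,8), (4,9); upper bound min(|L|,|R|) = min(4,6) = 4)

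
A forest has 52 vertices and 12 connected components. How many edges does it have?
40 (Each of the 12 component trees on V_i vertices has V_i - 1 edges; summing gives V - C = 52 - 12 = 40)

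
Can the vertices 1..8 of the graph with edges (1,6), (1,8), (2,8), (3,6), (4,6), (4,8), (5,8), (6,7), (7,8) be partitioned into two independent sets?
Yes. Partition: {1, 2, 3, 4, 5, 7}, {6, 8}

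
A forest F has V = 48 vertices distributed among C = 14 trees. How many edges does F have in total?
34 (Each of the 14 component trees on V_i vertices has V_i - 1 edges; summing gives V - C = 48 - 14 = 34)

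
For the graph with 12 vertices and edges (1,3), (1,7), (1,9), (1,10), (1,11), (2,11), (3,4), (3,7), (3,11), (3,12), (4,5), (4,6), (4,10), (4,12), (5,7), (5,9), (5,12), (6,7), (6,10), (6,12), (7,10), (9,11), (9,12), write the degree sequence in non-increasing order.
[5, 5, 5, 5, 5, 4, 4, 4, 4, 4, 1, 0] (degrees: deg(1)=5, deg(2)=1, deg(3)=5, deg(4)=5, deg(5)=4, deg(6)=4, deg(7)=5, deg(8)=0, deg(9)=4, deg(10)=4, deg(11)=4, deg(12)=5)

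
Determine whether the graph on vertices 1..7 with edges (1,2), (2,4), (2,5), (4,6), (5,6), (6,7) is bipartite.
Yes. Partition: {1, 3, 4, 5, 7}, {2, 6}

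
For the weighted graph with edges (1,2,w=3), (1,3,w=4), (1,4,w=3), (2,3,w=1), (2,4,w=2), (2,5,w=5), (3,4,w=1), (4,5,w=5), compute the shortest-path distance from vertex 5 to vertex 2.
5 (path: 5 -> 2; weights 5 = 5)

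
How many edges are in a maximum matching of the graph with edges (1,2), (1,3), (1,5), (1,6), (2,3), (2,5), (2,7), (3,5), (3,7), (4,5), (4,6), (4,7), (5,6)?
3 (matching: (1,5), (3,7), (4,6); upper bound floor(n/2) = floor(7/2) = 3)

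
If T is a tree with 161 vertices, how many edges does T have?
160 (A tree on V vertices has V - 1 edges, so 161 - 1 = 160)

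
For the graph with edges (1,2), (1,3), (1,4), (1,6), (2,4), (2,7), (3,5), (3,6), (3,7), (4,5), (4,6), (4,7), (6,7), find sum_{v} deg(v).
26 (handshake: sum of degrees = 2|E| = 2 x 13 = 26)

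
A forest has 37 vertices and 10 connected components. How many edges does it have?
27 (Each of the 10 component trees on V_i vertices has V_i - 1 edges; summing gives V - C = 37 - 10 = 27)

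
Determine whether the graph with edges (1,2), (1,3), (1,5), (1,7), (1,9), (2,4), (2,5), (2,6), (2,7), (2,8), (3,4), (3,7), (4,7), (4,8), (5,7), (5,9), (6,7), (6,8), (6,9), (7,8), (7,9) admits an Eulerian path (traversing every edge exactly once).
Yes (the graph is connected and exactly 2 vertices have odd degree: {1, 3}; any Eulerian path must start and end at those)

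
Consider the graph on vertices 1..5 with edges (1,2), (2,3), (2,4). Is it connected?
No, it has 2 components: {1, 2, 3, 4}, {5}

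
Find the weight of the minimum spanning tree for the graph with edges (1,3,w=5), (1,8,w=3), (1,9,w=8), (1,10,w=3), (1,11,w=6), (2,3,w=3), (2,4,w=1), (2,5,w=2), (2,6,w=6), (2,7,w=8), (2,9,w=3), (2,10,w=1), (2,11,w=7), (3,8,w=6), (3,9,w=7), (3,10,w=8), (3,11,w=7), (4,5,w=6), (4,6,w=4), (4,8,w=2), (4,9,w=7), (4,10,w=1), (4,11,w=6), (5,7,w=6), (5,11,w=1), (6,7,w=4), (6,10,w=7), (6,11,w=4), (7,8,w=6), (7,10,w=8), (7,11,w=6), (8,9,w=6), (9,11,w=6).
24 (MST edges: (1,10,w=3), (2,3,w=3), (2,4,w=1), (2,5,w=2), (2,9,w=3), (2,10,w=1), (4,6,w=4), (4,8,w=2), (5,11,w=1), (6,7,w=4); sum of weights 3 + 3 + 1 + 2 + 3 + 1 + 4 + 2 + 1 + 4 = 24)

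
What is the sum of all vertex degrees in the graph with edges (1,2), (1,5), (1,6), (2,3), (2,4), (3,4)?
12 (handshake: sum of degrees = 2|E| = 2 x 6 = 12)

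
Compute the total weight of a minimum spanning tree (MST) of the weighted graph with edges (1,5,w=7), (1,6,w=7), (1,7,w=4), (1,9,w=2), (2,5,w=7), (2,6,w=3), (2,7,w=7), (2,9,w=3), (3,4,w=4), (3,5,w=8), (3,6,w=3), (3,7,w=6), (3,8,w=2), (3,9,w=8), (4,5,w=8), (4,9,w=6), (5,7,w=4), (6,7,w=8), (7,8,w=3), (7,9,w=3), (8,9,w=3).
24 (MST edges: (1,9,w=2), (2,6,w=3), (2,9,w=3), (3,4,w=4), (3,6,w=3), (3,8,w=2), (5,7,w=4), (7,8,w=3); sum of weights 2 + 3 + 3 + 4 + 3 + 2 + 4 + 3 = 24)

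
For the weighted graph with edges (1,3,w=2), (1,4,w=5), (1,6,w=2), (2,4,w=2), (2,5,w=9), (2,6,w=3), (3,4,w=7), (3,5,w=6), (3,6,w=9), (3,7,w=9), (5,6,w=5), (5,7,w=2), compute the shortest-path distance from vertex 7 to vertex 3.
8 (path: 7 -> 5 -> 3; weights 2 + 6 = 8)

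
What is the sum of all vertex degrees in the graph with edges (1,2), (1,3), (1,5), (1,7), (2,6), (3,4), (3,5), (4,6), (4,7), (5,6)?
20 (handshake: sum of degrees = 2|E| = 2 x 10 = 20)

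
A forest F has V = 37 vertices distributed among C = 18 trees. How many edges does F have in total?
19 (Each of the 18 component trees on V_i vertices has V_i - 1 edges; summing gives V - C = 37 - 18 = 19)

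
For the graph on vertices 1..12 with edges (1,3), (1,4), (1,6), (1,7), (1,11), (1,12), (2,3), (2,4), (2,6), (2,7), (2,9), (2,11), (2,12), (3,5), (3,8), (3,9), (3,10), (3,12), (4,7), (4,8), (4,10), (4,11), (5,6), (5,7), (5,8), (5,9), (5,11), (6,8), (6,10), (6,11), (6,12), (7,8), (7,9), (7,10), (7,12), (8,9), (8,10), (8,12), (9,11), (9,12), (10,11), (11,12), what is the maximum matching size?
6 (matching: (1,12), (2,9), (3,5), (4,7), (6,8), (10,11); upper bound floor(n/2) = floor(12/2) = 6)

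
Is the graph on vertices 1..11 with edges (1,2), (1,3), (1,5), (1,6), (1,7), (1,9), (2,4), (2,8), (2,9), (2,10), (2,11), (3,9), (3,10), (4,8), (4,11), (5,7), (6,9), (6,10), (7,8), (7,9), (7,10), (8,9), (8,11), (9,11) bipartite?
No (odd cycle of length 3: 5 -> 1 -> 7 -> 5)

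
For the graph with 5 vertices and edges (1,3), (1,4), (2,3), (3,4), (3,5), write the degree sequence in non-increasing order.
[4, 2, 2, 1, 1] (degrees: deg(1)=2, deg(2)=1, deg(3)=4, deg(4)=2, deg(5)=1)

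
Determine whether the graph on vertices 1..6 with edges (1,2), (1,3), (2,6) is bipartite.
Yes. Partition: {1, 4, 5, 6}, {2, 3}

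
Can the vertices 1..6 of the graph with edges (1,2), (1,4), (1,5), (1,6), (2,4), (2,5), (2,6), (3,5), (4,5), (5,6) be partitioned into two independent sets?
No (odd cycle of length 3: 6 -> 1 -> 5 -> 6)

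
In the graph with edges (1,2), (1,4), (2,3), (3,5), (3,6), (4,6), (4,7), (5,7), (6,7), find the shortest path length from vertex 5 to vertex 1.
3 (path: 5 -> 3 -> 2 -> 1, 3 edges)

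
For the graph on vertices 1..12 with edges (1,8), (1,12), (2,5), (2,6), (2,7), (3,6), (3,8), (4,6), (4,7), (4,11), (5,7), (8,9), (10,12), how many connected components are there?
1 (components: {1, 2, 3, 4, 5, 6, 7, 8, 9, 10, 11, 12})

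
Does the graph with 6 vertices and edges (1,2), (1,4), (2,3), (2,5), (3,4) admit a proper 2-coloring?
Yes. Partition: {1, 3, 5, 6}, {2, 4}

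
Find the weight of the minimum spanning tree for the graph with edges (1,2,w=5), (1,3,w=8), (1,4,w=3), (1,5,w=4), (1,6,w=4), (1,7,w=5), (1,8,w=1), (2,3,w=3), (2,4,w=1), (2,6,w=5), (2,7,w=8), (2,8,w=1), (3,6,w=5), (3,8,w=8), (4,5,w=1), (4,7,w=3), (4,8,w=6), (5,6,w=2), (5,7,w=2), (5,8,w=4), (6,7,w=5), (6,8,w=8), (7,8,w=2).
11 (MST edges: (1,8,w=1), (2,3,w=3), (2,4,w=1), (2,8,w=1), (4,5,w=1), (5,6,w=2), (5,7,w=2); sum of weights 1 + 3 + 1 + 1 + 1 + 2 + 2 = 11)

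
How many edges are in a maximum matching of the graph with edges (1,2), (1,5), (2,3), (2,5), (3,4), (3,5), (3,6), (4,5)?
3 (matching: (1,2), (3,6), (4,5); upper bound floor(n/2) = floor(6/2) = 3)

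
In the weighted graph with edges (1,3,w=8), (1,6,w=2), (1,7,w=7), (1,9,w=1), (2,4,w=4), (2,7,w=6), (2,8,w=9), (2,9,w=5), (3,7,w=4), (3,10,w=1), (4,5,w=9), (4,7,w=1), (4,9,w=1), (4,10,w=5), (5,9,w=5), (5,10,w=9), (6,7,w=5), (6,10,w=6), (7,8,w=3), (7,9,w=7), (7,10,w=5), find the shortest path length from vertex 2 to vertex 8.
8 (path: 2 -> 4 -> 7 -> 8; weights 4 + 1 + 3 = 8)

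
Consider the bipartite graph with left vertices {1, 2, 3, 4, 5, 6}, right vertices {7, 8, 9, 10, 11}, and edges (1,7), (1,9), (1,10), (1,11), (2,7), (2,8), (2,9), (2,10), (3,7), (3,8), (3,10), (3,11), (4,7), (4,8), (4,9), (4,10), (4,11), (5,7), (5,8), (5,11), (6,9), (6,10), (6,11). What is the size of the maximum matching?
5 (matching: (1,11), (2,10), (3,8), (4,9), (5,7); upper bound min(|L|,|R|) = min(6,5) = 5)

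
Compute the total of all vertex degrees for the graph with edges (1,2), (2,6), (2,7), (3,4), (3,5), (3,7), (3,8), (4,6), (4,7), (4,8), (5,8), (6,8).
24 (handshake: sum of degrees = 2|E| = 2 x 12 = 24)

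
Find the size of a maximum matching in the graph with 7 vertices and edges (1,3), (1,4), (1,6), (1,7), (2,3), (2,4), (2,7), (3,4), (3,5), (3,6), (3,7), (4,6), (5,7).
3 (matching: (1,4), (3,6), (5,7); upper bound floor(n/2) = floor(7/2) = 3)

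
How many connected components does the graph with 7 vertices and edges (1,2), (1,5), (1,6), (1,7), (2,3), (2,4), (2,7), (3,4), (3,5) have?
1 (components: {1, 2, 3, 4, 5, 6, 7})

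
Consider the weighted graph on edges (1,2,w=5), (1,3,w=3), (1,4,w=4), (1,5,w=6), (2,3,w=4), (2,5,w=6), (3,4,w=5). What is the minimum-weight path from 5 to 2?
6 (path: 5 -> 2; weights 6 = 6)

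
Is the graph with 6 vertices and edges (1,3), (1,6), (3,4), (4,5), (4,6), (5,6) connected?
No, it has 2 components: {1, 3, 4, 5, 6}, {2}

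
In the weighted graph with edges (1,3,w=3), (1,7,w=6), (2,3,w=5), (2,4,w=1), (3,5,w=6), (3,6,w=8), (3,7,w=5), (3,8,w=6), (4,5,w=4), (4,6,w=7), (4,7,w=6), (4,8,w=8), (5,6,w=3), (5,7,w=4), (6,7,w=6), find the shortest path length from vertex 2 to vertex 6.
8 (path: 2 -> 4 -> 6; weights 1 + 7 = 8)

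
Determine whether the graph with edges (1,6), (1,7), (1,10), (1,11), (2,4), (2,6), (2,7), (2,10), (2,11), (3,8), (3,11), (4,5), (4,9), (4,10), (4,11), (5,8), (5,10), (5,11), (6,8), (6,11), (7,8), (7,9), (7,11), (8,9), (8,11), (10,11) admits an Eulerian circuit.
No (6 vertices have odd degree: {2, 4, 7, 9, 10, 11}; Eulerian circuit requires 0)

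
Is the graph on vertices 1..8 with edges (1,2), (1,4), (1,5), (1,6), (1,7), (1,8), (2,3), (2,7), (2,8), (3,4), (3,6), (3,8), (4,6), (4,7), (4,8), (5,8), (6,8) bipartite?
No (odd cycle of length 3: 8 -> 1 -> 2 -> 8)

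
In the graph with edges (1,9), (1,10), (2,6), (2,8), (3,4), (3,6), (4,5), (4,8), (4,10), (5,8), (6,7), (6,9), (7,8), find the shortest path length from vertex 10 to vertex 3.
2 (path: 10 -> 4 -> 3, 2 edges)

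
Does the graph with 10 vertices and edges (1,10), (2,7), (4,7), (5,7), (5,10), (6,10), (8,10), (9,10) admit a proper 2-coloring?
Yes. Partition: {1, 2, 3, 4, 5, 6, 8, 9}, {7, 10}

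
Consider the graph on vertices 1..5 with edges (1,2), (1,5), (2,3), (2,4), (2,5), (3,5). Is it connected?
Yes (BFS from 1 visits [1, 2, 5, 3, 4] — all 5 vertices reached)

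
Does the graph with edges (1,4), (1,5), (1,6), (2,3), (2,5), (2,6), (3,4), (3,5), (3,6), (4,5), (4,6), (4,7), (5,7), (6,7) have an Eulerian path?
No (6 vertices have odd degree: {1, 2, 4, 5, 6, 7}; Eulerian path requires 0 or 2)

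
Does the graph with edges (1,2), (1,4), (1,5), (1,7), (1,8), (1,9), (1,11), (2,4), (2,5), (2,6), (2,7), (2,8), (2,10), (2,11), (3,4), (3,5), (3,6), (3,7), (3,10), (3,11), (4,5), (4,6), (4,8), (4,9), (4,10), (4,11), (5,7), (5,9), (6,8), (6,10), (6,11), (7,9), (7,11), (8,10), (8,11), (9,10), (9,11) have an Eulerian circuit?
No (2 vertices have odd degree: {1, 4}; Eulerian circuit requires 0)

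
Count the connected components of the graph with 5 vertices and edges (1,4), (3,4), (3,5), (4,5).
2 (components: {1, 3, 4, 5}, {2})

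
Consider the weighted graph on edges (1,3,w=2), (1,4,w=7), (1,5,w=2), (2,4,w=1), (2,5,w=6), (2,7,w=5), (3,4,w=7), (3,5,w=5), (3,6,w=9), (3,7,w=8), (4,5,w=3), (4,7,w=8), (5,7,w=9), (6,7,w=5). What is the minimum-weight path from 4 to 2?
1 (path: 4 -> 2; weights 1 = 1)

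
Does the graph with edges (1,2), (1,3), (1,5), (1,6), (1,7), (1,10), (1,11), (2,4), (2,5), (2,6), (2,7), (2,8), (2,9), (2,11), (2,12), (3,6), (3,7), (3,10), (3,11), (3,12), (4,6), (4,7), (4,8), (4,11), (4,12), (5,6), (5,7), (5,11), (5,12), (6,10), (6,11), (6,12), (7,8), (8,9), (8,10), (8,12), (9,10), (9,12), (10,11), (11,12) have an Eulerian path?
Yes (the graph is connected and exactly 2 vertices have odd degree: {1, 2}; any Eulerian path must start and end at those)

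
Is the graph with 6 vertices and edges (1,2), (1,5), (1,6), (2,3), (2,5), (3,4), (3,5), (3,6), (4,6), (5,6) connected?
Yes (BFS from 1 visits [1, 2, 5, 6, 3, 4] — all 6 vertices reached)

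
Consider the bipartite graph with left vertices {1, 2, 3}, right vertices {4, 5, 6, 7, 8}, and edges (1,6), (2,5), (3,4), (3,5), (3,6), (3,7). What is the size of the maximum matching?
3 (matching: (1,6), (2,5), (3,7); upper bound min(|L|,|R|) = min(3,5) = 3)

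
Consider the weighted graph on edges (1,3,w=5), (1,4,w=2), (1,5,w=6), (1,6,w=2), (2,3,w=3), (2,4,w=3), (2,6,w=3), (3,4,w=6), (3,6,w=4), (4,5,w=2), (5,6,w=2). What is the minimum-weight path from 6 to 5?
2 (path: 6 -> 5; weights 2 = 2)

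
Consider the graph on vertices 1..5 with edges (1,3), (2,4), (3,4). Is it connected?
No, it has 2 components: {1, 2, 3, 4}, {5}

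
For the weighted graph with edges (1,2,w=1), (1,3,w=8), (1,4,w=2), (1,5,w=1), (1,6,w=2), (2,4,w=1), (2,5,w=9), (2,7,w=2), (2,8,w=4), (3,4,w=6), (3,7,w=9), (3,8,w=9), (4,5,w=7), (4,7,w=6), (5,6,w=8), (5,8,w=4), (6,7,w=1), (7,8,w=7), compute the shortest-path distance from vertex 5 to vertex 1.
1 (path: 5 -> 1; weights 1 = 1)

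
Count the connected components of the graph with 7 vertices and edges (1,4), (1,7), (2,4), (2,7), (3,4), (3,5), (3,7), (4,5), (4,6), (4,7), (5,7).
1 (components: {1, 2, 3, 4, 5, 6, 7})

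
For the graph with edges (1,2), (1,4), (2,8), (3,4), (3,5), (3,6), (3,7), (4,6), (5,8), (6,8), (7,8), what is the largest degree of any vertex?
4 (attained at vertices 3, 8)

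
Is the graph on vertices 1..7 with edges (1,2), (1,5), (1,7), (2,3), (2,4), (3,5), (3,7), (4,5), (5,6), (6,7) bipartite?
Yes. Partition: {1, 3, 4, 6}, {2, 5, 7}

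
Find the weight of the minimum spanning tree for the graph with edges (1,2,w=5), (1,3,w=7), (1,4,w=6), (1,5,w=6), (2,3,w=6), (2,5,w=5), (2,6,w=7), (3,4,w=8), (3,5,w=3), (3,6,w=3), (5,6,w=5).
22 (MST edges: (1,2,w=5), (1,4,w=6), (2,5,w=5), (3,5,w=3), (3,6,w=3); sum of weights 5 + 6 + 5 + 3 + 3 = 22)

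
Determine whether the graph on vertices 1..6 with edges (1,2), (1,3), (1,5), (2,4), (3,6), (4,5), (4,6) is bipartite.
No (odd cycle of length 5: 4 -> 2 -> 1 -> 3 -> 6 -> 4)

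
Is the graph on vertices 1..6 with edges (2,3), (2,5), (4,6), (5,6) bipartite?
Yes. Partition: {1, 2, 6}, {3, 4, 5}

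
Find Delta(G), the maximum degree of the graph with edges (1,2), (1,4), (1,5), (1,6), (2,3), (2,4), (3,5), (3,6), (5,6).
4 (attained at vertex 1)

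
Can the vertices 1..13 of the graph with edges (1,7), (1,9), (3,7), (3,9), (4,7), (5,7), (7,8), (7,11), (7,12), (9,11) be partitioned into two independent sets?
Yes. Partition: {1, 2, 3, 4, 5, 6, 8, 10, 11, 12, 13}, {7, 9}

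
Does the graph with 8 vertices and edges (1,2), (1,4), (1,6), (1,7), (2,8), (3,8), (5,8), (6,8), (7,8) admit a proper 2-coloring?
Yes. Partition: {1, 8}, {2, 3, 4, 5, 6, 7}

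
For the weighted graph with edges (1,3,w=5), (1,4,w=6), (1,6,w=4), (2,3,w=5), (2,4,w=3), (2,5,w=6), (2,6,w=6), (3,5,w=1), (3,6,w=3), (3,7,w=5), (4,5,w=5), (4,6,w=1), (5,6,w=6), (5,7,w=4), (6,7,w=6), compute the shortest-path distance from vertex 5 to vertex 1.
6 (path: 5 -> 3 -> 1; weights 1 + 5 = 6)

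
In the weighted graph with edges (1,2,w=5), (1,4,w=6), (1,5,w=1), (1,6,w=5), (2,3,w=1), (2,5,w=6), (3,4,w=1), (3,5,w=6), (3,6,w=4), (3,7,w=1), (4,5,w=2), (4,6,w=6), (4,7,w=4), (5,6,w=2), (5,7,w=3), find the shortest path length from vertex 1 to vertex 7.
4 (path: 1 -> 5 -> 7; weights 1 + 3 = 4)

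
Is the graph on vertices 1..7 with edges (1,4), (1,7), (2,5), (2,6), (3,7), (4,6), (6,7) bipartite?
Yes. Partition: {1, 3, 5, 6}, {2, 4, 7}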